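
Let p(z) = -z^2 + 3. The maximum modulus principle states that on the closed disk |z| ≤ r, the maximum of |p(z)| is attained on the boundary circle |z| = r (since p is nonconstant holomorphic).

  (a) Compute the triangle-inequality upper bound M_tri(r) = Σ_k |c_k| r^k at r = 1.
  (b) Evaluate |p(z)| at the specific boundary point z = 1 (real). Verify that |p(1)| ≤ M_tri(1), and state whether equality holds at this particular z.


Coefficients: c_0 = 3, c_1 = 0, c_2 = -1. Radius r = 1.
Part (a). Triangle bound: M_tri(r) = Σ_k |c_k| r^k
  = |3|·1^0 + |0|·1^1 + |-1|·1^2
  = 3 + 0 + 1 = 4.
This bounds M(r) := max_{|z|=r} |p(z)| from above; equality holds iff all terms c_k z^k can be made to align in phase at a single z on |z|=r.
Part (b). At z = 1 (real, on the circle |z| = r):
  p(1) = (3)·1^0 + (0)·1^1 + (-1)·1^2 = 2.
  |p(1)| = 2.
Check: |p(1)| = 2 ≤ 4 = M_tri(1). ✓ Equality does not hold at z = 1 (the coefficients have mixed signs, so the terms do not all align in phase there).

M_tri(1) = 4; |p(1)| = 2; equality at z=1: no.


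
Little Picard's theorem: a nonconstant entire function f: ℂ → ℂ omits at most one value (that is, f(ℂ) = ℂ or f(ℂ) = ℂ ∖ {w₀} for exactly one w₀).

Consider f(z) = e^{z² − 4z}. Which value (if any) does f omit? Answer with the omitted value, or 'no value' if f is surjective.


Little Picard bounds the complement of f(ℂ) to at most one point.
The exponent g(z) = z² − 4z is a nonconstant polynomial, hence surjective onto ℂ. So e^{g(z)} takes every value in {e^w : w ∈ ℂ} = ℂ ∖ {0}. Adding 0 shifts the range to ℂ ∖ {0}. f omits exactly 0.

Omitted value: 0.


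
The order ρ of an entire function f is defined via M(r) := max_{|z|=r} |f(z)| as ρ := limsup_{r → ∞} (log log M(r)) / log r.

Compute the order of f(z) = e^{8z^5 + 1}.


|e^{8z^5 + 1}| = e^{Re(8·z^5) + 1} ≤ e^{8|z|^5 + 1} = e^{8r^5 + 1} on |z| = r, so ρ ≤ 5. Choosing z on |z|=r so that 8·z^5 is real positive (always possible by picking arg z appropriately) gives |f(z)| = e^{8r^5 + 1}, matching the bound. The additive constant 1 does not affect log log M(r) ~ 5·log r. Hence ρ = 5.
Therefore ρ = 5.

Order ρ = 5.


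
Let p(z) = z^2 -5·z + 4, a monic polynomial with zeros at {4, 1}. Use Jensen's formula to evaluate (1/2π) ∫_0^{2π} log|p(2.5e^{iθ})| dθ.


Zeros: 1, 4; r = 2.5.
Inside |z| < r: 1. Outside (|z| ≥ r): 4.
p(0) = 4, so log|p(0)| = log(4) = 1.3863.
Apply Jensen: I(r) = log|p(0)| + Σ_k log(r/|z_k|), summed over zeros inside |z| < r.
  log(r/|z_k|) for z_k = 1: log(2.5/1) = 0.9163
  Outside zeros (4) contribute nothing to the Jensen sum.
Sum over inside zeros: 0.9163.
I(r) = log|p(0)| + (inside sum) = 1.3863 + 0.9163 = 2.3026.
Note: since some zeros are outside |z| ≤ r, the simplified n·log(r) form does NOT apply — only the inside zeros contribute.

I(r) ≈ 2.3026.


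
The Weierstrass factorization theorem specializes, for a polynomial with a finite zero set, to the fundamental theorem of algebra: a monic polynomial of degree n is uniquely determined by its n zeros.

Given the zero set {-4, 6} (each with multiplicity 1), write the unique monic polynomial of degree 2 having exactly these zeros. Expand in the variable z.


The polynomial is p(z) = ∏_{α ∈ S} (z − α), where S = {-4, 6}.
Expanding the product yields: p(z) = z^2 -2·z -24.
The resulting polynomial has degree 2 and real coefficients as required.

p(z) = z^2 -2·z -24.


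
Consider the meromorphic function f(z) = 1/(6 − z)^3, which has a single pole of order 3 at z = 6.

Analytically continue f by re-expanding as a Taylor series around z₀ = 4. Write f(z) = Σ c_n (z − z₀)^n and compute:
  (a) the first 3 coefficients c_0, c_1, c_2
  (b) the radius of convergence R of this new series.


Let w = z − z₀, so z = z₀ + w.
Then 6 − z = 6 − (z₀ + w) = (6 − z₀) − w = 2 − w.
f(z) = 1/(2 − w)^3 = (1/(2)^3) · (1 − w/(2))^{−3}.
By the binomial series (1−u)^{−3} = Σ_{n≥0} C(n+2, 2) u^n for |u|<1, with u = w/(2):
  c_n = C(n+2, 2) / (2)^(n+3).
  c_0 = 1/(2)^3 = 1/8.
  c_1 = 3/(2)^4 = 3/16.
  c_2 = 6/(2)^5 = 3/16.
The series is valid for |w/d| < 1, i.e. |z − z₀| < |d|.
Radius of convergence: R = |6 − z₀| = |2| = 2 (distance from z₀ to the singularity z = 6).

c_0 = 1/8, c_1 = 3/16, c_2 = 3/16; R = 2.


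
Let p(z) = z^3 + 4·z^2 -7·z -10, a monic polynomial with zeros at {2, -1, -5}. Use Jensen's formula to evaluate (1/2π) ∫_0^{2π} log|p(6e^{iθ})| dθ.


Zeros: -5, -1, 2; r = 6.
Inside |z| < r: -5, -1, 2. Outside (|z| ≥ r): ∅.
p(0) = -10, so log|p(0)| = log(10) = 2.3026.
Apply Jensen: I(r) = log|p(0)| + Σ_k log(r/|z_k|), summed over zeros inside |z| < r.
  log(r/|z_k|) for z_k = 2: log(6/2) = 1.0986
  log(r/|z_k|) for z_k = -1: log(6/1) = 1.7918
  log(r/|z_k|) for z_k = -5: log(6/5) = 0.1823
Sum over inside zeros: 3.0727.
I(r) = log|p(0)| + (inside sum) = 2.3026 + 3.0727 = 5.3753.
Closed form (all zeros inside, monic): I(r) = n·log(r) = 3·log(6) = 5.3753. ✓

I(r) ≈ 5.3753.


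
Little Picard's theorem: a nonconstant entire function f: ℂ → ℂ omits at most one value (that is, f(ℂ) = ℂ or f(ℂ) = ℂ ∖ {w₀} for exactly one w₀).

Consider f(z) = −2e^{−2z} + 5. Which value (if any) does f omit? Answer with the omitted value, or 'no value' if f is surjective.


Little Picard bounds the complement of f(ℂ) to at most one point.
e^{−2z} is never zero on ℂ, so -2·e^{−2z} takes every value in ℂ ∖ {0}. Adding 5 shifts the range to ℂ ∖ {5}. Thus f omits exactly the value 5.

Omitted value: 5.


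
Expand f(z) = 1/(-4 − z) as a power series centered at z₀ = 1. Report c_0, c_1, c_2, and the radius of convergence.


Let w = z − z₀, so z = z₀ + w.
Then -4 − z = -4 − (z₀ + w) = (-4 − z₀) − w = -5 − w.
f(z) = 1/(-5 − w) = (1/(-5)) · 1/(1 − w/(-5)) = Σ_{n≥0} w^n / (-5)^(n+1).
So c_n = 1/(-5)^(n+1):
  c_0 = 1/(-5)^1 = -1/5.
  c_1 = 1/(-5)^2 = 1/25.
  c_2 = 1/(-5)^3 = -1/125.
The series is valid for |w/d| < 1, i.e. |z − z₀| < |d|.
Radius of convergence: R = |-4 − z₀| = |-5| = 5 (distance from z₀ to the singularity z = -4).

c_0 = -1/5, c_1 = 1/25, c_2 = -1/125; R = 5.


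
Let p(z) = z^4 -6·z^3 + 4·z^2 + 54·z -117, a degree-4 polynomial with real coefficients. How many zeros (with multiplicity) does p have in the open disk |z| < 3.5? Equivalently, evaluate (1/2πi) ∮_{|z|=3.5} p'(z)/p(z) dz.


The zeros of p are: 3, -3, (3 + 2i), (3 - 2i).
Their magnitudes are: 3, 3, 3.606, 3.606.
Zeros with |z| < R = 3.5: 3, -3.
Count = 2.
By the argument principle, (1/2πi) ∮_{|z|=R} p'(z)/p(z) dz equals exactly this count.

Number of zeros inside |z| < 3.5: 2.


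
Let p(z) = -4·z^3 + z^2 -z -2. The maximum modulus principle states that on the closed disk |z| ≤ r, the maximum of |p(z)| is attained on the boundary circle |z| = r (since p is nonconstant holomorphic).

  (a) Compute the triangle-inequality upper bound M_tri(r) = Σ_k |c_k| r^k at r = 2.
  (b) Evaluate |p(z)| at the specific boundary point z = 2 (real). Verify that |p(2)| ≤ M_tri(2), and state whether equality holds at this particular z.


Coefficients: c_0 = -2, c_1 = -1, c_2 = 1, c_3 = -4. Radius r = 2.
Part (a). Triangle bound: M_tri(r) = Σ_k |c_k| r^k
  = |-2|·2^0 + |-1|·2^1 + |1|·2^2 + |-4|·2^3
  = 2 + 2 + 4 + 32 = 40.
This bounds M(r) := max_{|z|=r} |p(z)| from above; equality holds iff all terms c_k z^k can be made to align in phase at a single z on |z|=r.
Part (b). At z = 2 (real, on the circle |z| = r):
  p(2) = (-2)·2^0 + (-1)·2^1 + (1)·2^2 + (-4)·2^3 = -32.
  |p(2)| = 32.
Check: |p(2)| = 32 ≤ 40 = M_tri(2). ✓ Equality does not hold at z = 2 (the coefficients have mixed signs, so the terms do not all align in phase there).

M_tri(2) = 40; |p(2)| = 32; equality at z=2: no.


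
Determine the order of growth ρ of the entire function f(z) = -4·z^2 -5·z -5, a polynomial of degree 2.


|f(z)| ≤ Σ|c_k|·r^k = O(r^2) as r → ∞. Polynomial growth is O(e^{r^ε}) for every ε > 0 (since r^2/e^{r^ε} → 0), so ρ ≤ ε for all ε > 0, i.e. ρ = 0. Every nonconstant polynomial has order 0.
Therefore ρ = 0.

Order ρ = 0.


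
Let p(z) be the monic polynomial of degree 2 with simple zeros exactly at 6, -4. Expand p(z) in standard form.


The polynomial is p(z) = ∏_{α ∈ S} (z − α), where S = {6, -4}.
Expanding the product yields: p(z) = z^2 -2·z -24.
The resulting polynomial has degree 2 and real coefficients as required.

p(z) = z^2 -2·z -24.


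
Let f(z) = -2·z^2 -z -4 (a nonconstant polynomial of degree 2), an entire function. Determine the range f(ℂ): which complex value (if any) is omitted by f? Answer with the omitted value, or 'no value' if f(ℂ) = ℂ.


Little Picard bounds the complement of f(ℂ) to at most one point.
For every w ∈ ℂ, the equation p(z) − w = 0 is a nonconstant polynomial in z and hence has at least one root by the fundamental theorem of algebra. So p is surjective onto ℂ, omitting no value.

Omitted value: no value.


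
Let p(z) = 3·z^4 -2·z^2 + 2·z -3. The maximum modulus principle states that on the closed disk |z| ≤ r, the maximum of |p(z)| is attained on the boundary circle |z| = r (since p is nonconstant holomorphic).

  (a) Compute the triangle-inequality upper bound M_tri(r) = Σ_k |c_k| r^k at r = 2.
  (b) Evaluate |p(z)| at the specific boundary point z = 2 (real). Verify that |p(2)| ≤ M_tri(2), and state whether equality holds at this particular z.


Coefficients: c_0 = -3, c_1 = 2, c_2 = -2, c_3 = 0, c_4 = 3. Radius r = 2.
Part (a). Triangle bound: M_tri(r) = Σ_k |c_k| r^k
  = |-3|·2^0 + |2|·2^1 + |-2|·2^2 + |0|·2^3 + |3|·2^4
  = 3 + 4 + 8 + 0 + 48 = 63.
This bounds M(r) := max_{|z|=r} |p(z)| from above; equality holds iff all terms c_k z^k can be made to align in phase at a single z on |z|=r.
Part (b). At z = 2 (real, on the circle |z| = r):
  p(2) = (-3)·2^0 + (2)·2^1 + (-2)·2^2 + (0)·2^3 + (3)·2^4 = 41.
  |p(2)| = 41.
Check: |p(2)| = 41 ≤ 63 = M_tri(2). ✓ Equality does not hold at z = 2 (the coefficients have mixed signs, so the terms do not all align in phase there).

M_tri(2) = 63; |p(2)| = 41; equality at z=2: no.


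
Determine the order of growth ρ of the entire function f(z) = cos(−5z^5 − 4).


Write cos(w) = (e^{iw} ± e^{−iw})/(2 or 2i), so |cos(w)| ≤ e^{|w|}. With w = −5z^5 − 4, |w| ≤ 5r^5 + 4 on |z|=r, giving M(r) ≤ e^{5r^5 + 4} and ρ ≤ 5. For the lower bound, choose z on |z|=r with -5z^5 purely imaginary of modulus 5r^5; then |cos(−5z^5 − 4)| grows like e^{5r^5}/2, so ρ ≥ 5. Hence ρ = 5.
Therefore ρ = 5.

Order ρ = 5.


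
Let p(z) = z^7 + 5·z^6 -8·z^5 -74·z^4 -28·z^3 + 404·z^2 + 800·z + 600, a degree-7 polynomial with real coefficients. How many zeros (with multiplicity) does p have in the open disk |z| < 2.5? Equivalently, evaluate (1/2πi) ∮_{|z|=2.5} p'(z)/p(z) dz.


The zeros of p are: -3, (-1 + 1i), (-1 - 1i), (3 + 1i), (3 - 1i), (-3 + 1i), (-3 - 1i).
Their magnitudes are: 3, 1.414, 1.414, 3.162, 3.162, 3.162, 3.162.
Zeros with |z| < R = 2.5: (-1 + 1i), (-1 - 1i).
Count = 2.
By the argument principle, (1/2πi) ∮_{|z|=R} p'(z)/p(z) dz equals exactly this count.

Number of zeros inside |z| < 2.5: 2.


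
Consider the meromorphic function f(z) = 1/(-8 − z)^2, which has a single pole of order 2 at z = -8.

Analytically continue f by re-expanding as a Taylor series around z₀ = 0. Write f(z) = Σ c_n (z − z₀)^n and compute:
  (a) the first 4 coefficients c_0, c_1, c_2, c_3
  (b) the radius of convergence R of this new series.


Let w = z − z₀, so z = z₀ + w.
Then -8 − z = -8 − (z₀ + w) = (-8 − z₀) − w = -8 − w.
f(z) = 1/(-8 − w)^2 = (1/(-8)^2) · (1 − w/(-8))^{−2}.
By the binomial series (1−u)^{−2} = Σ_{n≥0} C(n+1, 1) u^n for |u|<1, with u = w/(-8):
  c_n = C(n+1, 1) / (-8)^(n+2).
  c_0 = 1/(-8)^2 = 1/64.
  c_1 = 2/(-8)^3 = -1/256.
  c_2 = 3/(-8)^4 = 3/4096.
  c_3 = 4/(-8)^5 = -1/8192.
The series is valid for |w/d| < 1, i.e. |z − z₀| < |d|.
Radius of convergence: R = |-8 − z₀| = |-8| = 8 (distance from z₀ to the singularity z = -8).

c_0 = 1/64, c_1 = -1/256, c_2 = 3/4096, c_3 = -1/8192; R = 8.


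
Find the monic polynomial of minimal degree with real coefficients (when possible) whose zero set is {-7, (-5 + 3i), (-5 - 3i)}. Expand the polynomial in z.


The polynomial is p(z) = ∏_{α ∈ S} (z − α), where S = {-7, (-5 + 3i), (-5 - 3i)}.
Expanding the product yields: p(z) = z^3 + 17·z^2 + 104·z + 238.
Note conjugate pairs combine to real quadratics: (z − (-5+3i))(z − (-5−3i)) = z² + 10z + 34.
The resulting polynomial has degree 3 and real coefficients as required.

p(z) = z^3 + 17·z^2 + 104·z + 238.


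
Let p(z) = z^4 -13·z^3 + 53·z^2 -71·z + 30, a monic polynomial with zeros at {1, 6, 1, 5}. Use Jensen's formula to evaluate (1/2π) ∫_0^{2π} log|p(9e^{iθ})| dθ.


Zeros: 1, 1, 5, 6; r = 9.
Inside |z| < r: 1, 1, 5, 6. Outside (|z| ≥ r): ∅.
p(0) = 30, so log|p(0)| = log(30) = 3.4012.
Apply Jensen: I(r) = log|p(0)| + Σ_k log(r/|z_k|), summed over zeros inside |z| < r.
  log(r/|z_k|) for z_k = 1: log(9/1) = 2.1972
  log(r/|z_k|) for z_k = 6: log(9/6) = 0.4055
  log(r/|z_k|) for z_k = 1: log(9/1) = 2.1972
  log(r/|z_k|) for z_k = 5: log(9/5) = 0.5878
Sum over inside zeros: 5.3877.
I(r) = log|p(0)| + (inside sum) = 3.4012 + 5.3877 = 8.7889.
Closed form (all zeros inside, monic): I(r) = n·log(r) = 4·log(9) = 8.7889. ✓

I(r) ≈ 8.7889.


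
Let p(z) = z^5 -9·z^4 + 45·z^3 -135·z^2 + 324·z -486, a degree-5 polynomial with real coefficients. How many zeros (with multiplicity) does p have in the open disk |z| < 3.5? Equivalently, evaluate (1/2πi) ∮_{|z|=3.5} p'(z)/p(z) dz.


The zeros of p are: (0 + 3i), (0 - 3i), (3 + 3i), (3 - 3i), 3.
Their magnitudes are: 3, 3, 4.243, 4.243, 3.
Zeros with |z| < R = 3.5: (0 + 3i), (0 - 3i), 3.
Count = 3.
By the argument principle, (1/2πi) ∮_{|z|=R} p'(z)/p(z) dz equals exactly this count.

Number of zeros inside |z| < 3.5: 3.


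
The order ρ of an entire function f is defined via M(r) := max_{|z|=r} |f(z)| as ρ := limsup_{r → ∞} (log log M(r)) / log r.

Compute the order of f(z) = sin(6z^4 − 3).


Write sin(w) = (e^{iw} ± e^{−iw})/(2 or 2i), so |sin(w)| ≤ e^{|w|}. With w = 6z^4 − 3, |w| ≤ 6r^4 + 3 on |z|=r, giving M(r) ≤ e^{6r^4 + 3} and ρ ≤ 4. For the lower bound, choose z on |z|=r with 6z^4 purely imaginary of modulus 6r^4; then |sin(6z^4 − 3)| grows like e^{6r^4}/2, so ρ ≥ 4. Hence ρ = 4.
Therefore ρ = 4.

Order ρ = 4.


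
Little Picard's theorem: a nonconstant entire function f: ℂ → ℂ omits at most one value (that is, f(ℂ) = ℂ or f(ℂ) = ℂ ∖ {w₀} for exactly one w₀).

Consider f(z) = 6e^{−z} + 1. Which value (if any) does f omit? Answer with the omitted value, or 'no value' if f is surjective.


Little Picard bounds the complement of f(ℂ) to at most one point.
e^{−z} is never zero on ℂ, so 6·e^{−z} takes every value in ℂ ∖ {0}. Adding 1 shifts the range to ℂ ∖ {1}. Thus f omits exactly the value 1.

Omitted value: 1.


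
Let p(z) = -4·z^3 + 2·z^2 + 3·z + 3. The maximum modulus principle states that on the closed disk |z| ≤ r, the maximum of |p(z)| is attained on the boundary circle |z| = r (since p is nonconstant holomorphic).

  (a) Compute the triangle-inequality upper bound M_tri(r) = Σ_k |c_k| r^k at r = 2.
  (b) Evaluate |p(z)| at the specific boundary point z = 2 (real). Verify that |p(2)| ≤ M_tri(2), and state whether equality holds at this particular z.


Coefficients: c_0 = 3, c_1 = 3, c_2 = 2, c_3 = -4. Radius r = 2.
Part (a). Triangle bound: M_tri(r) = Σ_k |c_k| r^k
  = |3|·2^0 + |3|·2^1 + |2|·2^2 + |-4|·2^3
  = 3 + 6 + 8 + 32 = 49.
This bounds M(r) := max_{|z|=r} |p(z)| from above; equality holds iff all terms c_k z^k can be made to align in phase at a single z on |z|=r.
Part (b). At z = 2 (real, on the circle |z| = r):
  p(2) = (3)·2^0 + (3)·2^1 + (2)·2^2 + (-4)·2^3 = -15.
  |p(2)| = 15.
Check: |p(2)| = 15 ≤ 49 = M_tri(2). ✓ Equality does not hold at z = 2 (the coefficients have mixed signs, so the terms do not all align in phase there).

M_tri(2) = 49; |p(2)| = 15; equality at z=2: no.


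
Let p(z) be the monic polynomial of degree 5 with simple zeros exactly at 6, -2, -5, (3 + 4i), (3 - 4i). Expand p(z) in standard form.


The polynomial is p(z) = ∏_{α ∈ S} (z − α), where S = {6, -2, -5, (3 + 4i), (3 - 4i)}.
Expanding the product yields: p(z) = z^5 -5·z^4 -13·z^3 + 157·z^2 -440·z -1500.
Note conjugate pairs combine to real quadratics: (z − (3+4i))(z − (3−4i)) = z² − 6z + 25.
The resulting polynomial has degree 5 and real coefficients as required.

p(z) = z^5 -5·z^4 -13·z^3 + 157·z^2 -440·z -1500.


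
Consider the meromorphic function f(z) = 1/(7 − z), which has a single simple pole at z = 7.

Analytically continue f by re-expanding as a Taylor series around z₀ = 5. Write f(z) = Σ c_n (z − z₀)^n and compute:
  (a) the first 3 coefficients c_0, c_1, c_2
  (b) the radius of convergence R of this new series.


Let w = z − z₀, so z = z₀ + w.
Then 7 − z = 7 − (z₀ + w) = (7 − z₀) − w = 2 − w.
f(z) = 1/(2 − w) = (1/(2)) · 1/(1 − w/(2)) = Σ_{n≥0} w^n / (2)^(n+1).
So c_n = 1/(2)^(n+1):
  c_0 = 1/(2)^1 = 1/2.
  c_1 = 1/(2)^2 = 1/4.
  c_2 = 1/(2)^3 = 1/8.
The series is valid for |w/d| < 1, i.e. |z − z₀| < |d|.
Radius of convergence: R = |7 − z₀| = |2| = 2 (distance from z₀ to the singularity z = 7).

c_0 = 1/2, c_1 = 1/4, c_2 = 1/8; R = 2.


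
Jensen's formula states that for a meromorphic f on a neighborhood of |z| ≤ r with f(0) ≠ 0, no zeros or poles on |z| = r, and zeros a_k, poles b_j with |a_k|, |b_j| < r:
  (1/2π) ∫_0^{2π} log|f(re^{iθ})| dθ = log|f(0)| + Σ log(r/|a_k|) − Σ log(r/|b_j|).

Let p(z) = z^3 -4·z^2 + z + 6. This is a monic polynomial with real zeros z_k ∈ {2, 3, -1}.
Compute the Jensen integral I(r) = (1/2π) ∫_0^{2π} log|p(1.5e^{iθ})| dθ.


Zeros: -1, 2, 3; r = 1.5.
Inside |z| < r: -1. Outside (|z| ≥ r): 2, 3.
p(0) = 6, so log|p(0)| = log(6) = 1.7918.
Apply Jensen: I(r) = log|p(0)| + Σ_k log(r/|z_k|), summed over zeros inside |z| < r.
  log(r/|z_k|) for z_k = -1: log(1.5/1) = 0.4055
  Outside zeros (2, 3) contribute nothing to the Jensen sum.
Sum over inside zeros: 0.4055.
I(r) = log|p(0)| + (inside sum) = 1.7918 + 0.4055 = 2.1972.
Note: since some zeros are outside |z| ≤ r, the simplified n·log(r) form does NOT apply — only the inside zeros contribute.

I(r) ≈ 2.1972.


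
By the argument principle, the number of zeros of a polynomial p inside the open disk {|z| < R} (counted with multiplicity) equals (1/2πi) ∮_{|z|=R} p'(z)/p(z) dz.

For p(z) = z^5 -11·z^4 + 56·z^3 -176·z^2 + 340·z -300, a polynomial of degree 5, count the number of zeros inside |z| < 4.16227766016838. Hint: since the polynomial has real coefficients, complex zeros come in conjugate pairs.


The zeros of p are: 3, (1 + 3i), (1 - 3i), (3 + 1i), (3 - 1i).
Their magnitudes are: 3, 3.162, 3.162, 3.162, 3.162.
Zeros with |z| < R = 4.16227766016838: 3, (1 + 3i), (1 - 3i), (3 + 1i), (3 - 1i).
Count = 5.
By the argument principle, (1/2πi) ∮_{|z|=R} p'(z)/p(z) dz equals exactly this count.

Number of zeros inside |z| < 4.16227766016838: 5.


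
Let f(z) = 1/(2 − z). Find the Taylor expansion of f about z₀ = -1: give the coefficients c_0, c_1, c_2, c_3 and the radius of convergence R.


Let w = z − z₀, so z = z₀ + w.
Then 2 − z = 2 − (z₀ + w) = (2 − z₀) − w = 3 − w.
f(z) = 1/(3 − w) = (1/(3)) · 1/(1 − w/(3)) = Σ_{n≥0} w^n / (3)^(n+1).
So c_n = 1/(3)^(n+1):
  c_0 = 1/(3)^1 = 1/3.
  c_1 = 1/(3)^2 = 1/9.
  c_2 = 1/(3)^3 = 1/27.
  c_3 = 1/(3)^4 = 1/81.
The series is valid for |w/d| < 1, i.e. |z − z₀| < |d|.
Radius of convergence: R = |2 − z₀| = |3| = 3 (distance from z₀ to the singularity z = 2).

c_0 = 1/3, c_1 = 1/9, c_2 = 1/27, c_3 = 1/81; R = 3.


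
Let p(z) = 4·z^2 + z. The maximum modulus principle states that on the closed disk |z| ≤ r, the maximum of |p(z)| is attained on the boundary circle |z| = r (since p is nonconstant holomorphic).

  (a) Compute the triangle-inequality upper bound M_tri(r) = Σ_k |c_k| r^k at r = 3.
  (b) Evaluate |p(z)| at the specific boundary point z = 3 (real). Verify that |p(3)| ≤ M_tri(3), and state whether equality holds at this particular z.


Coefficients: c_0 = 0, c_1 = 1, c_2 = 4. Radius r = 3.
Part (a). Triangle bound: M_tri(r) = Σ_k |c_k| r^k
  = |0|·3^0 + |1|·3^1 + |4|·3^2
  = 0 + 3 + 36 = 39.
This bounds M(r) := max_{|z|=r} |p(z)| from above; equality holds iff all terms c_k z^k can be made to align in phase at a single z on |z|=r.
Part (b). At z = 3 (real, on the circle |z| = r):
  p(3) = (0)·3^0 + (1)·3^1 + (4)·3^2 = 39.
  |p(3)| = 39.
Since all nonzero coefficients share the same sign, |p(3)| = 39 = M_tri(3); the triangle bound is attained at z = 3, so in fact M(r) = 39.

M_tri(3) = 39; |p(3)| = 39; equality at z=3: yes.


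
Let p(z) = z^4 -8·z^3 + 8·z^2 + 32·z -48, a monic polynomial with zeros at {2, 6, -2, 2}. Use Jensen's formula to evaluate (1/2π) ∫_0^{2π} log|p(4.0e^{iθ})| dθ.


Zeros: -2, 2, 2, 6; r = 4.0.
Inside |z| < r: -2, 2, 2. Outside (|z| ≥ r): 6.
p(0) = -48, so log|p(0)| = log(48) = 3.8712.
Apply Jensen: I(r) = log|p(0)| + Σ_k log(r/|z_k|), summed over zeros inside |z| < r.
  log(r/|z_k|) for z_k = 2: log(4.0/2) = 0.6931
  log(r/|z_k|) for z_k = -2: log(4.0/2) = 0.6931
  log(r/|z_k|) for z_k = 2: log(4.0/2) = 0.6931
  Outside zeros (6) contribute nothing to the Jensen sum.
Sum over inside zeros: 2.0794.
I(r) = log|p(0)| + (inside sum) = 3.8712 + 2.0794 = 5.9506.
Note: since some zeros are outside |z| ≤ r, the simplified n·log(r) form does NOT apply — only the inside zeros contribute.

I(r) ≈ 5.9506.


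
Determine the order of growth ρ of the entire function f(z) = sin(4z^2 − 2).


Write sin(w) = (e^{iw} ± e^{−iw})/(2 or 2i), so |sin(w)| ≤ e^{|w|}. With w = 4z^2 − 2, |w| ≤ 4r^2 + 2 on |z|=r, giving M(r) ≤ e^{4r^2 + 2} and ρ ≤ 2. For the lower bound, choose z on |z|=r with 4z^2 purely imaginary of modulus 4r^2; then |sin(4z^2 − 2)| grows like e^{4r^2}/2, so ρ ≥ 2. Hence ρ = 2.
Therefore ρ = 2.

Order ρ = 2.


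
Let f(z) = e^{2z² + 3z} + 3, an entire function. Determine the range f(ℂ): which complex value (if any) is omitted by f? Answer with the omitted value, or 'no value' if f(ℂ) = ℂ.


Little Picard bounds the complement of f(ℂ) to at most one point.
The exponent g(z) = 2z² + 3z is a nonconstant polynomial, hence surjective onto ℂ. So e^{g(z)} takes every value in {e^w : w ∈ ℂ} = ℂ ∖ {0}. Adding 3 shifts the range to ℂ ∖ {3}. f omits exactly 3.

Omitted value: 3.


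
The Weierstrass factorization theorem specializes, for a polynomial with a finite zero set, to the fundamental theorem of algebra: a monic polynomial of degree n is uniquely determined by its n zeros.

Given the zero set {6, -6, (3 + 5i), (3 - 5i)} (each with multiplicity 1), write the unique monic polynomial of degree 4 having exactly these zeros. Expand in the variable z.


The polynomial is p(z) = ∏_{α ∈ S} (z − α), where S = {6, -6, (3 + 5i), (3 - 5i)}.
Expanding the product yields: p(z) = z^4 -6·z^3 -2·z^2 + 216·z -1224.
Note conjugate pairs combine to real quadratics: (z − (3+5i))(z − (3−5i)) = z² − 6z + 34.
The resulting polynomial has degree 4 and real coefficients as required.

p(z) = z^4 -6·z^3 -2·z^2 + 216·z -1224.


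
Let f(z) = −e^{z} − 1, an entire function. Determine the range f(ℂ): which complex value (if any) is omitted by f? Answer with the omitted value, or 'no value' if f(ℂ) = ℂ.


Little Picard bounds the complement of f(ℂ) to at most one point.
e^{z} is never zero on ℂ, so -1·e^{z} takes every value in ℂ ∖ {0}. Adding -1 shifts the range to ℂ ∖ {-1}. Thus f omits exactly the value -1.

Omitted value: -1.


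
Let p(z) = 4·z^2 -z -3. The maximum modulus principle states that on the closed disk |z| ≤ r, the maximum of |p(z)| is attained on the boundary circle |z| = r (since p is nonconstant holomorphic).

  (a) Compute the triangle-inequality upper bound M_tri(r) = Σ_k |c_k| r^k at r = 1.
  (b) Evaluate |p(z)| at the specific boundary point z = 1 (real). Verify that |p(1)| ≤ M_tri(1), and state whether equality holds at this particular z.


Coefficients: c_0 = -3, c_1 = -1, c_2 = 4. Radius r = 1.
Part (a). Triangle bound: M_tri(r) = Σ_k |c_k| r^k
  = |-3|·1^0 + |-1|·1^1 + |4|·1^2
  = 3 + 1 + 4 = 8.
This bounds M(r) := max_{|z|=r} |p(z)| from above; equality holds iff all terms c_k z^k can be made to align in phase at a single z on |z|=r.
Part (b). At z = 1 (real, on the circle |z| = r):
  p(1) = (-3)·1^0 + (-1)·1^1 + (4)·1^2 = 0.
  |p(1)| = 0.
Check: |p(1)| = 0 ≤ 8 = M_tri(1). ✓ Equality does not hold at z = 1 (the coefficients have mixed signs, so the terms do not all align in phase there).

M_tri(1) = 8; |p(1)| = 0; equality at z=1: no.


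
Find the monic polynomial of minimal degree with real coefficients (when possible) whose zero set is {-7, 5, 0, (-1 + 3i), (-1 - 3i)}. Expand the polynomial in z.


The polynomial is p(z) = ∏_{α ∈ S} (z − α), where S = {-7, 5, 0, (-1 + 3i), (-1 - 3i)}.
Expanding the product yields: p(z) = z^5 + 4·z^4 -21·z^3 -50·z^2 -350·z.
Note conjugate pairs combine to real quadratics: (z − (-1+3i))(z − (-1−3i)) = z² + 2z + 10.
The resulting polynomial has degree 5 and real coefficients as required.

p(z) = z^5 + 4·z^4 -21·z^3 -50·z^2 -350·z.


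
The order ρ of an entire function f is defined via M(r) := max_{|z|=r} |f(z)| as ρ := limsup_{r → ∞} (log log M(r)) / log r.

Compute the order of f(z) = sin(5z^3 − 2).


Write sin(w) = (e^{iw} ± e^{−iw})/(2 or 2i), so |sin(w)| ≤ e^{|w|}. With w = 5z^3 − 2, |w| ≤ 5r^3 + 2 on |z|=r, giving M(r) ≤ e^{5r^3 + 2} and ρ ≤ 3. For the lower bound, choose z on |z|=r with 5z^3 purely imaginary of modulus 5r^3; then |sin(5z^3 − 2)| grows like e^{5r^3}/2, so ρ ≥ 3. Hence ρ = 3.
Therefore ρ = 3.

Order ρ = 3.


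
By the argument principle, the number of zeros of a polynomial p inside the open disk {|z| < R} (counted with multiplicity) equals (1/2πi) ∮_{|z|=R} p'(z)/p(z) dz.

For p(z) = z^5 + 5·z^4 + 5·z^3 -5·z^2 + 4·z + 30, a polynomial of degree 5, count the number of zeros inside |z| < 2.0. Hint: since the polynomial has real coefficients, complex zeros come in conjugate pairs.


The zeros of p are: -3, (1 + 1i), (1 - 1i), (-2 + 1i), (-2 - 1i).
Their magnitudes are: 3, 1.414, 1.414, 2.236, 2.236.
Zeros with |z| < R = 2.0: (1 + 1i), (1 - 1i).
Count = 2.
By the argument principle, (1/2πi) ∮_{|z|=R} p'(z)/p(z) dz equals exactly this count.

Number of zeros inside |z| < 2.0: 2.


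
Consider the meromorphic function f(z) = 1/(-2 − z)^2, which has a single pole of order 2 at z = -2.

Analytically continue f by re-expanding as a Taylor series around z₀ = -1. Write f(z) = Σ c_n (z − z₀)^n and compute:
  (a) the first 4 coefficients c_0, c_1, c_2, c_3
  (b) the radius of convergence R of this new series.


Let w = z − z₀, so z = z₀ + w.
Then -2 − z = -2 − (z₀ + w) = (-2 − z₀) − w = -1 − w.
f(z) = 1/(-1 − w)^2 = (1/(-1)^2) · (1 − w/(-1))^{−2}.
By the binomial series (1−u)^{−2} = Σ_{n≥0} C(n+1, 1) u^n for |u|<1, with u = w/(-1):
  c_n = C(n+1, 1) / (-1)^(n+2).
  c_0 = 1/(-1)^2 = 1.
  c_1 = 2/(-1)^3 = -2.
  c_2 = 3/(-1)^4 = 3.
  c_3 = 4/(-1)^5 = -4.
The series is valid for |w/d| < 1, i.e. |z − z₀| < |d|.
Radius of convergence: R = |-2 − z₀| = |-1| = 1 (distance from z₀ to the singularity z = -2).

c_0 = 1, c_1 = -2, c_2 = 3, c_3 = -4; R = 1.


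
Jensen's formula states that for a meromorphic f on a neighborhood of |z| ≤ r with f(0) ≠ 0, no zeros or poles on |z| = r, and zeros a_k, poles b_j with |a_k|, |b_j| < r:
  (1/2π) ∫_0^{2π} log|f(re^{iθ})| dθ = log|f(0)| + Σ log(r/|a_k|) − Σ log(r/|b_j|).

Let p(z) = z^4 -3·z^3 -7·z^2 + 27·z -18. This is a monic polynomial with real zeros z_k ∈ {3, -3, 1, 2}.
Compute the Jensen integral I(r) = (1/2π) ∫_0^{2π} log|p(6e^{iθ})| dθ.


Zeros: -3, 1, 2, 3; r = 6.
Inside |z| < r: -3, 1, 2, 3. Outside (|z| ≥ r): ∅.
p(0) = -18, so log|p(0)| = log(18) = 2.8904.
Apply Jensen: I(r) = log|p(0)| + Σ_k log(r/|z_k|), summed over zeros inside |z| < r.
  log(r/|z_k|) for z_k = 3: log(6/3) = 0.6931
  log(r/|z_k|) for z_k = -3: log(6/3) = 0.6931
  log(r/|z_k|) for z_k = 1: log(6/1) = 1.7918
  log(r/|z_k|) for z_k = 2: log(6/2) = 1.0986
Sum over inside zeros: 4.2767.
I(r) = log|p(0)| + (inside sum) = 2.8904 + 4.2767 = 7.1670.
Closed form (all zeros inside, monic): I(r) = n·log(r) = 4·log(6) = 7.1670. ✓

I(r) ≈ 7.1670.


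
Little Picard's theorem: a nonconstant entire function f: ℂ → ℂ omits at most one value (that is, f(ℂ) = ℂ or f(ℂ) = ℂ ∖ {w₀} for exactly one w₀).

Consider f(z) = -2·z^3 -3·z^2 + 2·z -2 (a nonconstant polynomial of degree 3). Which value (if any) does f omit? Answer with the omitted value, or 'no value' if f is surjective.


Little Picard bounds the complement of f(ℂ) to at most one point.
For every w ∈ ℂ, the equation p(z) − w = 0 is a nonconstant polynomial in z and hence has at least one root by the fundamental theorem of algebra. So p is surjective onto ℂ, omitting no value.

Omitted value: no value.


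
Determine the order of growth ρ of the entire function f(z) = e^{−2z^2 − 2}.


|e^{−2z^2 − 2}| = e^{Re(-2·z^2) + -2} ≤ e^{2|z|^2 + -2} = e^{2r^2 + -2} on |z| = r, so ρ ≤ 2. Choosing z on |z|=r so that -2·z^2 is real positive (always possible by picking arg z appropriately) gives |f(z)| = e^{2r^2 + -2}, matching the bound. The additive constant -2 does not affect log log M(r) ~ 2·log r. Hence ρ = 2.
Therefore ρ = 2.

Order ρ = 2.


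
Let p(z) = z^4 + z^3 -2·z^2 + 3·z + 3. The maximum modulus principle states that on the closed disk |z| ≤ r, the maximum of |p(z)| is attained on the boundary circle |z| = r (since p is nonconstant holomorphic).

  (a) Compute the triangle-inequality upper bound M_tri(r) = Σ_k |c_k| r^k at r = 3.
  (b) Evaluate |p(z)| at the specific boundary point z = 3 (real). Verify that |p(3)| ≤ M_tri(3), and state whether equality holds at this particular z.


Coefficients: c_0 = 3, c_1 = 3, c_2 = -2, c_3 = 1, c_4 = 1. Radius r = 3.
Part (a). Triangle bound: M_tri(r) = Σ_k |c_k| r^k
  = |3|·3^0 + |3|·3^1 + |-2|·3^2 + |1|·3^3 + |1|·3^4
  = 3 + 9 + 18 + 27 + 81 = 138.
This bounds M(r) := max_{|z|=r} |p(z)| from above; equality holds iff all terms c_k z^k can be made to align in phase at a single z on |z|=r.
Part (b). At z = 3 (real, on the circle |z| = r):
  p(3) = (3)·3^0 + (3)·3^1 + (-2)·3^2 + (1)·3^3 + (1)·3^4 = 102.
  |p(3)| = 102.
Check: |p(3)| = 102 ≤ 138 = M_tri(3). ✓ Equality does not hold at z = 3 (the coefficients have mixed signs, so the terms do not all align in phase there).

M_tri(3) = 138; |p(3)| = 102; equality at z=3: no.


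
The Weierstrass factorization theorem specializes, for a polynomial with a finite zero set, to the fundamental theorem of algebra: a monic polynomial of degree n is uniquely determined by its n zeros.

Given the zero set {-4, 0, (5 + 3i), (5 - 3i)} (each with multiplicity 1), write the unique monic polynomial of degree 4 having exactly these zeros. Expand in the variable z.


The polynomial is p(z) = ∏_{α ∈ S} (z − α), where S = {-4, 0, (5 + 3i), (5 - 3i)}.
Expanding the product yields: p(z) = z^4 -6·z^3 -6·z^2 + 136·z.
Note conjugate pairs combine to real quadratics: (z − (5+3i))(z − (5−3i)) = z² − 10z + 34.
The resulting polynomial has degree 4 and real coefficients as required.

p(z) = z^4 -6·z^3 -6·z^2 + 136·z.


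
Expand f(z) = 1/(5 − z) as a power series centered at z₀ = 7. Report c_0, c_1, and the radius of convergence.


Let w = z − z₀, so z = z₀ + w.
Then 5 − z = 5 − (z₀ + w) = (5 − z₀) − w = -2 − w.
f(z) = 1/(-2 − w) = (1/(-2)) · 1/(1 − w/(-2)) = Σ_{n≥0} w^n / (-2)^(n+1).
So c_n = 1/(-2)^(n+1):
  c_0 = 1/(-2)^1 = -1/2.
  c_1 = 1/(-2)^2 = 1/4.
The series is valid for |w/d| < 1, i.e. |z − z₀| < |d|.
Radius of convergence: R = |5 − z₀| = |-2| = 2 (distance from z₀ to the singularity z = 5).

c_0 = -1/2, c_1 = 1/4; R = 2.


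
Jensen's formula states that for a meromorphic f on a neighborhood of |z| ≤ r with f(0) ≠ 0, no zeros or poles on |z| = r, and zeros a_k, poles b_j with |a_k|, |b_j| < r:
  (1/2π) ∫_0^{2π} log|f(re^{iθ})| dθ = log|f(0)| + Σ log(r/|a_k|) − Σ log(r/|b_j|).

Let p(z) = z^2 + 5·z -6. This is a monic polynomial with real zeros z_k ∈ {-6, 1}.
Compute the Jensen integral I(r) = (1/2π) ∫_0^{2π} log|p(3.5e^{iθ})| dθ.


Zeros: -6, 1; r = 3.5.
Inside |z| < r: 1. Outside (|z| ≥ r): -6.
p(0) = -6, so log|p(0)| = log(6) = 1.7918.
Apply Jensen: I(r) = log|p(0)| + Σ_k log(r/|z_k|), summed over zeros inside |z| < r.
  log(r/|z_k|) for z_k = 1: log(3.5/1) = 1.2528
  Outside zeros (-6) contribute nothing to the Jensen sum.
Sum over inside zeros: 1.2528.
I(r) = log|p(0)| + (inside sum) = 1.7918 + 1.2528 = 3.0445.
Note: since some zeros are outside |z| ≤ r, the simplified n·log(r) form does NOT apply — only the inside zeros contribute.

I(r) ≈ 3.0445.


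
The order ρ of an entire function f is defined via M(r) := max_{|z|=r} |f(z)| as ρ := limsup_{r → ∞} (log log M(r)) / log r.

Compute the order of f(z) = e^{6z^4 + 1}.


|e^{6z^4 + 1}| = e^{Re(6·z^4) + 1} ≤ e^{6|z|^4 + 1} = e^{6r^4 + 1} on |z| = r, so ρ ≤ 4. Choosing z on |z|=r so that 6·z^4 is real positive (always possible by picking arg z appropriately) gives |f(z)| = e^{6r^4 + 1}, matching the bound. The additive constant 1 does not affect log log M(r) ~ 4·log r. Hence ρ = 4.
Therefore ρ = 4.

Order ρ = 4.


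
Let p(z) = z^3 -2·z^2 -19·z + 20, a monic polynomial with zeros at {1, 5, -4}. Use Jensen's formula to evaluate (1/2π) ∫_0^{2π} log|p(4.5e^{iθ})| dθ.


Zeros: -4, 1, 5; r = 4.5.
Inside |z| < r: -4, 1. Outside (|z| ≥ r): 5.
p(0) = 20, so log|p(0)| = log(20) = 2.9957.
Apply Jensen: I(r) = log|p(0)| + Σ_k log(r/|z_k|), summed over zeros inside |z| < r.
  log(r/|z_k|) for z_k = 1: log(4.5/1) = 1.5041
  log(r/|z_k|) for z_k = -4: log(4.5/4) = 0.1178
  Outside zeros (5) contribute nothing to the Jensen sum.
Sum over inside zeros: 1.6219.
I(r) = log|p(0)| + (inside sum) = 2.9957 + 1.6219 = 4.6176.
Note: since some zeros are outside |z| ≤ r, the simplified n·log(r) form does NOT apply — only the inside zeros contribute.

I(r) ≈ 4.6176.


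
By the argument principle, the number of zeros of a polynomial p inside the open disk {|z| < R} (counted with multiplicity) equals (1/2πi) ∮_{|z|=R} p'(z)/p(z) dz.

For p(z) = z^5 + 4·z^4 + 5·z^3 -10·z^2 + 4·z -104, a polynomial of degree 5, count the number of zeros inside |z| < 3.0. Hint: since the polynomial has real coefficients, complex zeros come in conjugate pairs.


The zeros of p are: 2, (0 + 2i), (0 - 2i), (-3 + 2i), (-3 - 2i).
Their magnitudes are: 2, 2, 2, 3.606, 3.606.
Zeros with |z| < R = 3.0: 2, (0 + 2i), (0 - 2i).
Count = 3.
By the argument principle, (1/2πi) ∮_{|z|=R} p'(z)/p(z) dz equals exactly this count.

Number of zeros inside |z| < 3.0: 3.


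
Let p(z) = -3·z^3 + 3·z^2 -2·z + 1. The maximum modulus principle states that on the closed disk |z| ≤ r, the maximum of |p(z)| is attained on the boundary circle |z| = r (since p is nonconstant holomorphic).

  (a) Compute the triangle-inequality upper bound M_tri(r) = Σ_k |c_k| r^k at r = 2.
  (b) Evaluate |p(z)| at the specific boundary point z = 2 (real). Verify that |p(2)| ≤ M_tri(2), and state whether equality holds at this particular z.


Coefficients: c_0 = 1, c_1 = -2, c_2 = 3, c_3 = -3. Radius r = 2.
Part (a). Triangle bound: M_tri(r) = Σ_k |c_k| r^k
  = |1|·2^0 + |-2|·2^1 + |3|·2^2 + |-3|·2^3
  = 1 + 4 + 12 + 24 = 41.
This bounds M(r) := max_{|z|=r} |p(z)| from above; equality holds iff all terms c_k z^k can be made to align in phase at a single z on |z|=r.
Part (b). At z = 2 (real, on the circle |z| = r):
  p(2) = (1)·2^0 + (-2)·2^1 + (3)·2^2 + (-3)·2^3 = -15.
  |p(2)| = 15.
Check: |p(2)| = 15 ≤ 41 = M_tri(2). ✓ Equality does not hold at z = 2 (the coefficients have mixed signs, so the terms do not all align in phase there).

M_tri(2) = 41; |p(2)| = 15; equality at z=2: no.


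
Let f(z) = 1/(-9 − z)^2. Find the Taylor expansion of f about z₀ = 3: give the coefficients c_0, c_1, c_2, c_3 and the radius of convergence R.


Let w = z − z₀, so z = z₀ + w.
Then -9 − z = -9 − (z₀ + w) = (-9 − z₀) − w = -12 − w.
f(z) = 1/(-12 − w)^2 = (1/(-12)^2) · (1 − w/(-12))^{−2}.
By the binomial series (1−u)^{−2} = Σ_{n≥0} C(n+1, 1) u^n for |u|<1, with u = w/(-12):
  c_n = C(n+1, 1) / (-12)^(n+2).
  c_0 = 1/(-12)^2 = 1/144.
  c_1 = 2/(-12)^3 = -1/864.
  c_2 = 3/(-12)^4 = 1/6912.
  c_3 = 4/(-12)^5 = -1/62208.
The series is valid for |w/d| < 1, i.e. |z − z₀| < |d|.
Radius of convergence: R = |-9 − z₀| = |-12| = 12 (distance from z₀ to the singularity z = -9).

c_0 = 1/144, c_1 = -1/864, c_2 = 1/6912, c_3 = -1/62208; R = 12.


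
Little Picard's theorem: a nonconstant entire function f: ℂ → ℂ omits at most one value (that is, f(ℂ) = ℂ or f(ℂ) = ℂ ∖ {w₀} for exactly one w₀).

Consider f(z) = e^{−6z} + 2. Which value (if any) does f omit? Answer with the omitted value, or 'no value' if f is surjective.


Little Picard bounds the complement of f(ℂ) to at most one point.
e^{−6z} is never zero on ℂ, so 1·e^{−6z} takes every value in ℂ ∖ {0}. Adding 2 shifts the range to ℂ ∖ {2}. Thus f omits exactly the value 2.

Omitted value: 2.


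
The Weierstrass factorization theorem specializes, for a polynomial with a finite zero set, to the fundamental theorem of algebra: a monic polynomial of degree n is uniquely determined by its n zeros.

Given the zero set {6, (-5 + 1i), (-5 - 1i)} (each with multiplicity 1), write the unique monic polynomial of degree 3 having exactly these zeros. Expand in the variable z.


The polynomial is p(z) = ∏_{α ∈ S} (z − α), where S = {6, (-5 + 1i), (-5 - 1i)}.
Expanding the product yields: p(z) = z^3 + 4·z^2 -34·z -156.
Note conjugate pairs combine to real quadratics: (z − (-5+1i))(z − (-5−1i)) = z² + 10z + 26.
The resulting polynomial has degree 3 and real coefficients as required.

p(z) = z^3 + 4·z^2 -34·z -156.


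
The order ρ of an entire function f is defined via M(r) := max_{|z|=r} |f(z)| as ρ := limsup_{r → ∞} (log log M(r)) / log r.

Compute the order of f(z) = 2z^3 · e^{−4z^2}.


M(r) = max_{|z|=r} |2|·|z|^3·|e^{−4z^2}| = 2·r^3 · e^{4r^2} (the factors attain their maxima compatibly on |z|=r). Then log M(r) = log 2 + 3·log r + 4r^2, dominated by the last term, so log log M(r) ~ 2·log r. The polynomial factor 2z^3 contributes only a log r term and does not affect the order. ρ = 2.
Therefore ρ = 2.

Order ρ = 2.


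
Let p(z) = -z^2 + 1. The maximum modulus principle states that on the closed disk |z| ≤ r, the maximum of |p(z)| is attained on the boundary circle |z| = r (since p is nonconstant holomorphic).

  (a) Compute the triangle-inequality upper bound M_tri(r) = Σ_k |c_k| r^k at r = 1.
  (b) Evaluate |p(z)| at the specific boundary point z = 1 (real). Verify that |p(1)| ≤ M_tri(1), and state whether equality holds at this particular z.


Coefficients: c_0 = 1, c_1 = 0, c_2 = -1. Radius r = 1.
Part (a). Triangle bound: M_tri(r) = Σ_k |c_k| r^k
  = |1|·1^0 + |0|·1^1 + |-1|·1^2
  = 1 + 0 + 1 = 2.
This bounds M(r) := max_{|z|=r} |p(z)| from above; equality holds iff all terms c_k z^k can be made to align in phase at a single z on |z|=r.
Part (b). At z = 1 (real, on the circle |z| = r):
  p(1) = (1)·1^0 + (0)·1^1 + (-1)·1^2 = 0.
  |p(1)| = 0.
Check: |p(1)| = 0 ≤ 2 = M_tri(1). ✓ Equality does not hold at z = 1 (the coefficients have mixed signs, so the terms do not all align in phase there).

M_tri(1) = 2; |p(1)| = 0; equality at z=1: no.
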